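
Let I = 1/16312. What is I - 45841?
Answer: -747758391/16312 ≈ -45841.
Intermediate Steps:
I = 1/16312 ≈ 6.1305e-5
I - 45841 = 1/16312 - 45841 = -747758391/16312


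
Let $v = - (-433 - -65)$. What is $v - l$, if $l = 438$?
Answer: $-70$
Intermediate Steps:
$v = 368$ ($v = - (-433 + 65) = \left(-1\right) \left(-368\right) = 368$)
$v - l = 368 - 438 = -70$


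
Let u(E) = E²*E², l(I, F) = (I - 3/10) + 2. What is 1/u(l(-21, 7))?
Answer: 10000/1387488001 ≈ 7.2073e-6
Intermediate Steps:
l(I, F) = 17/10 + I (l(I, F) = (I - 3*⅒) + 2 = (I - 3/10) + 2 = (-3/10 + I) + 2 = 17/10 + I)
u(E) = E⁴
1/u(l(-21, 7)) = 1/((17/10 - 21)⁴) = 1/((-193/10)⁴) = 1/(1387488001/10000) = 10000/1387488001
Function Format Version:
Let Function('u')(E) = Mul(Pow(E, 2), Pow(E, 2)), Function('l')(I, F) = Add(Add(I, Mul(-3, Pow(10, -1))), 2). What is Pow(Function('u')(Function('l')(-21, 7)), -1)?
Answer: Rational(10000, 1387488001) ≈ 7.2073e-6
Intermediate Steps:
Function('l')(I, F) = Add(Rational(17, 10), I) (Function('l')(I, F) = Add(Add(I, Mul(-3, Rational(1, 10))), 2) = Add(Add(I, Rational(-3, 10)), 2) = Add(Add(Rational(-3, 10), I), 2) = Add(Rational(17, 10), I))
Function('u')(E) = Pow(E, 4)
Pow(Function('u')(Function('l')(-21, 7)), -1) = Pow(Pow(Add(Rational(17, 10), -21), 4), -1) = Pow(Pow(Rational(-193, 10), 4), -1) = Pow(Rational(1387488001, 10000), -1) = Rational(10000, 1387488001)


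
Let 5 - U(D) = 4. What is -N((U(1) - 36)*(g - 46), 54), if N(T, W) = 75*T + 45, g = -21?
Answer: -175920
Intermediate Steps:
U(D) = 1 (U(D) = 5 - 1*4 = 5 - 4 = 1)
N(T, W) = 45 + 75*T
-N((U(1) - 36)*(g - 46), 54) = -(45 + 75*((1 - 36)*(-21 - 46))) = -(45 + 75*(-35*(-67))) = -(45 + 75*2345) = -(45 + 175875) = -1*175920 = -175920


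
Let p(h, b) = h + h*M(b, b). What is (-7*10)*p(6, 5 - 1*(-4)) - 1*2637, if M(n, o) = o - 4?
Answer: -5157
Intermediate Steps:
M(n, o) = -4 + o
p(h, b) = h + h*(-4 + b)
(-7*10)*p(6, 5 - 1*(-4)) - 1*2637 = (-7*10)*(6*(-3 + (5 - 1*(-4)))) - 1*2637 = -420*(-3 + (5 + 4)) - 2637 = -420*(-3 + 9) - 2637 = -420*6 - 2637 = -70*36 - 2637 = -2520 - 2637 = -5157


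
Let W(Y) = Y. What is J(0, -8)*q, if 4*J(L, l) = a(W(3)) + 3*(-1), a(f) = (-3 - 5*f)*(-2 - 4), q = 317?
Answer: 33285/4 ≈ 8321.3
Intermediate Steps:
a(f) = 18 + 30*f (a(f) = (-3 - 5*f)*(-6) = 18 + 30*f)
J(L, l) = 105/4 (J(L, l) = ((18 + 30*3) + 3*(-1))/4 = ((18 + 90) - 3)/4 = (108 - 3)/4 = (1/4)*105 = 105/4)
J(0, -8)*q = (105/4)*317 = 33285/4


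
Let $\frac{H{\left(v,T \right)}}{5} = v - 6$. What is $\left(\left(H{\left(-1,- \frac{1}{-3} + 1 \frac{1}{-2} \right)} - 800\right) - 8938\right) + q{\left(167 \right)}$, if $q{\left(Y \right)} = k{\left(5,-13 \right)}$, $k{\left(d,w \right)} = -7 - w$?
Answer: $-9767$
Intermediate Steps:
$H{\left(v,T \right)} = -30 + 5 v$ ($H{\left(v,T \right)} = 5 \left(v - 6\right) = 5 \left(-6 + v\right) = -30 + 5 v$)
$q{\left(Y \right)} = 6$ ($q{\left(Y \right)} = -7 - -13 = -7 + 13 = 6$)
$\left(\left(H{\left(-1,- \frac{1}{-3} + 1 \frac{1}{-2} \right)} - 800\right) - 8938\right) + q{\left(167 \right)} = \left(\left(\left(-30 + 5 \left(-1\right)\right) - 800\right) - 8938\right) + 6 = \left(\left(\left(-30 - 5\right) - 800\right) - 8938\right) + 6 = \left(\left(-35 - 800\right) - 8938\right) + 6 = \left(-835 - 8938\right) + 6 = -9773 + 6 = -9767$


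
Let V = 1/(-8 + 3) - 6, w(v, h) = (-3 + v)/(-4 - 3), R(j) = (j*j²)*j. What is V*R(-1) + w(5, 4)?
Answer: -227/35 ≈ -6.4857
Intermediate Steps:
R(j) = j⁴ (R(j) = j³*j = j⁴)
w(v, h) = 3/7 - v/7 (w(v, h) = (-3 + v)/(-7) = (-3 + v)*(-⅐) = 3/7 - v/7)
V = -31/5 (V = 1/(-5) - 6 = -⅕ - 6 = -31/5 ≈ -6.2000)
V*R(-1) + w(5, 4) = -31/5*(-1)⁴ + (3/7 - ⅐*5) = -31/5*1 + (3/7 - 5/7) = -31/5 - 2/7 = -227/35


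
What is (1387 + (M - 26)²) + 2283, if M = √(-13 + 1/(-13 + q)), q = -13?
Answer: 112657/26 - 2*I*√8814 ≈ 4333.0 - 187.77*I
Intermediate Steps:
M = I*√8814/26 (M = √(-13 + 1/(-13 - 13)) = √(-13 + 1/(-26)) = √(-13 - 1/26) = √(-339/26) = I*√8814/26 ≈ 3.6109*I)
(1387 + (M - 26)²) + 2283 = (1387 + (I*√8814/26 - 26)²) + 2283 = (1387 + (-26 + I*√8814/26)²) + 2283 = 3670 + (-26 + I*√8814/26)²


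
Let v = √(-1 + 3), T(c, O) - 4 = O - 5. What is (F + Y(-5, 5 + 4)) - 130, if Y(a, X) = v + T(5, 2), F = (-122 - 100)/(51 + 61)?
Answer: -7335/56 + √2 ≈ -129.57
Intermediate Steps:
F = -111/56 (F = -222/112 = -222*1/112 = -111/56 ≈ -1.9821)
T(c, O) = -1 + O (T(c, O) = 4 + (O - 5) = 4 + (-5 + O) = -1 + O)
v = √2 ≈ 1.4142
Y(a, X) = 1 + √2 (Y(a, X) = √2 + (-1 + 2) = √2 + 1 = 1 + √2)
(F + Y(-5, 5 + 4)) - 130 = (-111/56 + (1 + √2)) - 130 = (-55/56 + √2) - 130 = -7335/56 + √2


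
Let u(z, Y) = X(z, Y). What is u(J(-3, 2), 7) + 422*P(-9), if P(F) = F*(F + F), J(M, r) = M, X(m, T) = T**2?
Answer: 68413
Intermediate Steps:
P(F) = 2*F**2 (P(F) = F*(2*F) = 2*F**2)
u(z, Y) = Y**2
u(J(-3, 2), 7) + 422*P(-9) = 7**2 + 422*(2*(-9)**2) = 49 + 422*(2*81) = 49 + 422*162 = 49 + 68364 = 68413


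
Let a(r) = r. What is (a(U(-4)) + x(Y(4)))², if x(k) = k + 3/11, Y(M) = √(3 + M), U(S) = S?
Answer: 2528/121 - 82*√7/11 ≈ 1.1697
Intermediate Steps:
x(k) = 3/11 + k (x(k) = k + 3*(1/11) = k + 3/11 = 3/11 + k)
(a(U(-4)) + x(Y(4)))² = (-4 + (3/11 + √(3 + 4)))² = (-4 + (3/11 + √7))² = (-41/11 + √7)²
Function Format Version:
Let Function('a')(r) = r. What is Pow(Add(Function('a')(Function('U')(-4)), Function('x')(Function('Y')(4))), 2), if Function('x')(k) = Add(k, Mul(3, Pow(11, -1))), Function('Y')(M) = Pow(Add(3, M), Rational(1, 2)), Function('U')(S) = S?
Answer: Add(Rational(2528, 121), Mul(Rational(-82, 11), Pow(7, Rational(1, 2)))) ≈ 1.1697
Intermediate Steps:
Function('x')(k) = Add(Rational(3, 11), k) (Function('x')(k) = Add(k, Mul(3, Rational(1, 11))) = Add(k, Rational(3, 11)) = Add(Rational(3, 11), k))
Pow(Add(Function('a')(Function('U')(-4)), Function('x')(Function('Y')(4))), 2) = Pow(Add(-4, Add(Rational(3, 11), Pow(Add(3, 4), Rational(1, 2)))), 2) = Pow(Add(-4, Add(Rational(3, 11), Pow(7, Rational(1, 2)))), 2) = Pow(Add(Rational(-41, 11), Pow(7, Rational(1, 2))), 2)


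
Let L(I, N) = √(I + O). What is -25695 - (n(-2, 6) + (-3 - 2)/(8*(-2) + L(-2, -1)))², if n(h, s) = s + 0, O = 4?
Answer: -830155743/32258 - 4010*√2/16129 ≈ -25735.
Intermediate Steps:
L(I, N) = √(4 + I) (L(I, N) = √(I + 4) = √(4 + I))
n(h, s) = s
-25695 - (n(-2, 6) + (-3 - 2)/(8*(-2) + L(-2, -1)))² = -25695 - (6 + (-3 - 2)/(8*(-2) + √(4 - 2)))² = -25695 - (6 - 5/(-16 + √2))²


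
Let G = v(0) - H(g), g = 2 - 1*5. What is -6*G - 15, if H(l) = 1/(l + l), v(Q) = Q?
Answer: -16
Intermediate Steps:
g = -3 (g = 2 - 5 = -3)
H(l) = 1/(2*l)
G = 1/6 (G = 0 - 1/(2*(-3)) = 0 - (-1)/(2*3) = 0 - 1*(-1/6) = 0 + 1/6 = 1/6 ≈ 0.16667)
-6*G - 15 = -6*1/6 - 15 = -1 - 15 = -16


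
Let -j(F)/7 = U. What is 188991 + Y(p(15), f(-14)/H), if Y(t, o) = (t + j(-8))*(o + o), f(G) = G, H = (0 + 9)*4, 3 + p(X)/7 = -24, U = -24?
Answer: 567022/3 ≈ 1.8901e+5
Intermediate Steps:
j(F) = 168 (j(F) = -7*(-24) = 168)
p(X) = -189 (p(X) = -21 + 7*(-24) = -21 - 168 = -189)
H = 36 (H = 9*4 = 36)
Y(t, o) = 2*o*(168 + t) (Y(t, o) = (t + 168)*(o + o) = (168 + t)*(2*o) = 2*o*(168 + t))
188991 + Y(p(15), f(-14)/H) = 188991 + 2*(-14/36)*(168 - 189) = 188991 + 2*(-14*1/36)*(-21) = 188991 + 2*(-7/18)*(-21) = 188991 + 49/3 = 567022/3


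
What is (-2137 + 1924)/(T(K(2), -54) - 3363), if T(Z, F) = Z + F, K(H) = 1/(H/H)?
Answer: 213/3416 ≈ 0.062354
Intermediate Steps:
K(H) = 1 (K(H) = 1/1 = 1)
T(Z, F) = F + Z
(-2137 + 1924)/(T(K(2), -54) - 3363) = (-2137 + 1924)/((-54 + 1) - 3363) = -213/(-53 - 3363) = -213/(-3416) = -213*(-1/3416) = 213/3416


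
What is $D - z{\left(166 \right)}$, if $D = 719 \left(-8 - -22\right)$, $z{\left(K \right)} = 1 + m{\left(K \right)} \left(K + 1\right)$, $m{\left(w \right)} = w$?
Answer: $-17657$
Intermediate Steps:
$z{\left(K \right)} = 1 + K \left(1 + K\right)$ ($z{\left(K \right)} = 1 + K \left(K + 1\right) = 1 + K \left(1 + K\right)$)
$D = 10066$ ($D = 719 \left(-8 + 22\right) = 719 \cdot 14 = 10066$)
$D - z{\left(166 \right)} = 10066 - \left(1 + 166 + 166^{2}\right) = 10066 - \left(1 + 166 + 27556\right) = 10066 - 27723 = -17657$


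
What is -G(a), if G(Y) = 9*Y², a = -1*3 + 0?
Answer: -81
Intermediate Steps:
a = -3 (a = -3 + 0 = -3)
-G(a) = -9*(-3)² = -9*9 = -1*81 = -81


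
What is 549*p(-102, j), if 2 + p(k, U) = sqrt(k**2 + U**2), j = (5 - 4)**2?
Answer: -1098 + 549*sqrt(10405) ≈ 54903.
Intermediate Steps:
j = 1 (j = 1**2 = 1)
p(k, U) = -2 + sqrt(U**2 + k**2) (p(k, U) = -2 + sqrt(k**2 + U**2) = -2 + sqrt(U**2 + k**2))
549*p(-102, j) = 549*(-2 + sqrt(1**2 + (-102)**2)) = 549*(-2 + sqrt(1 + 10404)) = 549*(-2 + sqrt(10405)) = -1098 + 549*sqrt(10405)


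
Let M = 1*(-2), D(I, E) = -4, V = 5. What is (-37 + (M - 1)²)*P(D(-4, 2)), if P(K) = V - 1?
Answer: -112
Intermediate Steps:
M = -2
P(K) = 4 (P(K) = 5 - 1 = 4)
(-37 + (M - 1)²)*P(D(-4, 2)) = (-37 + (-2 - 1)²)*4 = (-37 + (-3)²)*4 = (-37 + 9)*4 = -28*4 = -112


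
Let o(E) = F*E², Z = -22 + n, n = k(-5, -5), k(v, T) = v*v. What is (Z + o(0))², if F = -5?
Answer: 9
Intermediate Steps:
k(v, T) = v²
n = 25 (n = (-5)² = 25)
Z = 3 (Z = -22 + 25 = 3)
o(E) = -5*E²
(Z + o(0))² = (3 - 5*0²)² = (3 - 5*0)² = (3 + 0)² = 3² = 9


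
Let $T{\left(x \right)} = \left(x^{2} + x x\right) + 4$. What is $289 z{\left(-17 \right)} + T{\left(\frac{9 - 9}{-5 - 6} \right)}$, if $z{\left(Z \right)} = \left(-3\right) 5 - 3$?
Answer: $-5198$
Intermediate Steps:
$z{\left(Z \right)} = -18$ ($z{\left(Z \right)} = -15 - 3 = -18$)
$T{\left(x \right)} = 4 + 2 x^{2}$ ($T{\left(x \right)} = \left(x^{2} + x^{2}\right) + 4 = 2 x^{2} + 4 = 4 + 2 x^{2}$)
$289 z{\left(-17 \right)} + T{\left(\frac{9 - 9}{-5 - 6} \right)} = 289 \left(-18\right) + \left(4 + 2 \left(\frac{9 - 9}{-5 - 6}\right)^{2}\right) = -5202 + \left(4 + 2 \left(\frac{0}{-11}\right)^{2}\right) = -5202 + \left(4 + 2 \left(0 \left(- \frac{1}{11}\right)\right)^{2}\right) = -5202 + \left(4 + 2 \cdot 0^{2}\right) = -5202 + \left(4 + 2 \cdot 0\right) = -5202 + \left(4 + 0\right) = -5202 + 4 = -5198$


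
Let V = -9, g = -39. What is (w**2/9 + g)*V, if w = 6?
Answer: 315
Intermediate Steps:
(w**2/9 + g)*V = (6**2/9 - 39)*(-9) = (36*(1/9) - 39)*(-9) = (4 - 39)*(-9) = -35*(-9) = 315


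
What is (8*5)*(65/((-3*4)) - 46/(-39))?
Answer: -6610/39 ≈ -169.49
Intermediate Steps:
(8*5)*(65/((-3*4)) - 46/(-39)) = 40*(65/(-12) - 46*(-1/39)) = 40*(65*(-1/12) + 46/39) = 40*(-65/12 + 46/39) = 40*(-661/156) = -6610/39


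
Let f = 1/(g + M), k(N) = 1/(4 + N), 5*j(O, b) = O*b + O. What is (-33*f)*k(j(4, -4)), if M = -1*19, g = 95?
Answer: -165/608 ≈ -0.27138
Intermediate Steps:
j(O, b) = O/5 + O*b/5 (j(O, b) = (O*b + O)/5 = (O + O*b)/5 = O/5 + O*b/5)
M = -19
f = 1/76 (f = 1/(95 - 19) = 1/76 ≈ 0.013158)
(-33*f)*k(j(4, -4)) = (-33*1/76)/(4 + (⅕)*4*(1 - 4)) = -33/(76*(4 + (⅕)*4*(-3))) = -33/(76*(4 - 12/5)) = -33/(76*8/5) = -33/76*5/8 = -165/608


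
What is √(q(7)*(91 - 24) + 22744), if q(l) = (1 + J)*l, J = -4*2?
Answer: √19461 ≈ 139.50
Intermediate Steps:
J = -8
q(l) = -7*l (q(l) = (1 - 8)*l = -7*l)
√(q(7)*(91 - 24) + 22744) = √((-7*7)*(91 - 24) + 22744) = √(-49*67 + 22744) = √(-3283 + 22744) = √19461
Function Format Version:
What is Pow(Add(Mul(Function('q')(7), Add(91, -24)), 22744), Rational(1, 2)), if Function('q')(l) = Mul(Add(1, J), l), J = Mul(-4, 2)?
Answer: Pow(19461, Rational(1, 2)) ≈ 139.50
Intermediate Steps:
J = -8
Function('q')(l) = Mul(-7, l) (Function('q')(l) = Mul(Add(1, -8), l) = Mul(-7, l))
Pow(Add(Mul(Function('q')(7), Add(91, -24)), 22744), Rational(1, 2)) = Pow(Add(Mul(Mul(-7, 7), Add(91, -24)), 22744), Rational(1, 2)) = Pow(Add(Mul(-49, 67), 22744), Rational(1, 2)) = Pow(Add(-3283, 22744), Rational(1, 2)) = Pow(19461, Rational(1, 2))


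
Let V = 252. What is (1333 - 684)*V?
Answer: 163548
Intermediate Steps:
(1333 - 684)*V = (1333 - 684)*252 = 649*252 = 163548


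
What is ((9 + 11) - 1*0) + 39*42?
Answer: 1658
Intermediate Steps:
((9 + 11) - 1*0) + 39*42 = (20 + 0) + 1638 = 20 + 1638 = 1658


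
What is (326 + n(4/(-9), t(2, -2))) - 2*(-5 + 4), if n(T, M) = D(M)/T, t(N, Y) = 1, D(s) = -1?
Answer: 1321/4 ≈ 330.25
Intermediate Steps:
n(T, M) = -1/T
(326 + n(4/(-9), t(2, -2))) - 2*(-5 + 4) = (326 - 1/(4/(-9))) - 2*(-5 + 4) = (326 - 1/(4*(-⅑))) - 2*(-1) = (326 - 1/(-4/9)) + 2 = (326 - 1*(-9/4)) + 2 = (326 + 9/4) + 2 = 1313/4 + 2 = 1321/4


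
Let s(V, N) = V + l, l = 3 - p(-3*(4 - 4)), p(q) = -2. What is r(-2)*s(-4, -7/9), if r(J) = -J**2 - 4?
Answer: -8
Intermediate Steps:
l = 5 (l = 3 - 1*(-2) = 3 + 2 = 5)
r(J) = -4 - J**2
s(V, N) = 5 + V (s(V, N) = V + 5 = 5 + V)
r(-2)*s(-4, -7/9) = (-4 - 1*(-2)**2)*(5 - 4) = (-4 - 1*4)*1 = (-4 - 4)*1 = -8*1 = -8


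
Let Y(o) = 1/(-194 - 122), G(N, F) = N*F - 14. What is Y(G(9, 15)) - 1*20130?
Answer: -6361081/316 ≈ -20130.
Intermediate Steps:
G(N, F) = -14 + F*N (G(N, F) = F*N - 14 = -14 + F*N)
Y(o) = -1/316 (Y(o) = 1/(-316) = -1/316)
Y(G(9, 15)) - 1*20130 = -1/316 - 1*20130 = -1/316 - 20130 = -6361081/316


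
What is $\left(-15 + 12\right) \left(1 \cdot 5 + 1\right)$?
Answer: $-18$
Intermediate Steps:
$\left(-15 + 12\right) \left(1 \cdot 5 + 1\right) = - 3 \left(5 + 1\right) = \left(-3\right) 6 = -18$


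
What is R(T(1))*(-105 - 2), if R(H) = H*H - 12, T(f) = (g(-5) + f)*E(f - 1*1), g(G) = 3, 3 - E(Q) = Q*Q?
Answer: -14124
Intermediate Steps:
E(Q) = 3 - Q² (E(Q) = 3 - Q*Q = 3 - Q²)
T(f) = (3 + f)*(3 - (-1 + f)²) (T(f) = (3 + f)*(3 - (f - 1*1)²) = (3 + f)*(3 - (f - 1)²) = (3 + f)*(3 - (-1 + f)²))
R(H) = -12 + H² (R(H) = H² - 12 = -12 + H²)
R(T(1))*(-105 - 2) = (-12 + (-(-3 + (-1 + 1)²)*(3 + 1))²)*(-105 - 2) = (-12 + (-1*(-3 + 0²)*4)²)*(-107) = (-12 + (-1*(-3 + 0)*4)²)*(-107) = (-12 + (-1*(-3)*4)²)*(-107) = (-12 + 12²)*(-107) = (-12 + 144)*(-107) = 132*(-107) = -14124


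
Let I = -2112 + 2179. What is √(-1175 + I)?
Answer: 2*I*√277 ≈ 33.287*I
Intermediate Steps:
I = 67
√(-1175 + I) = √(-1175 + 67) = √(-1108) = 2*I*√277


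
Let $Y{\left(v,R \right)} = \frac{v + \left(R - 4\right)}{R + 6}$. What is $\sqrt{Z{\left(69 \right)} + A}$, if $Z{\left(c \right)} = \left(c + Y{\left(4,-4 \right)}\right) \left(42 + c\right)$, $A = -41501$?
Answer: $4 i \sqrt{2129} \approx 184.56 i$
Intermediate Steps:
$Y{\left(v,R \right)} = \frac{-4 + R + v}{6 + R}$ ($Y{\left(v,R \right)} = \frac{v + \left(-4 + R\right)}{6 + R} = \frac{-4 + R + v}{6 + R}$)
$Z{\left(c \right)} = \left(-2 + c\right) \left(42 + c\right)$ ($Z{\left(c \right)} = \left(c + \frac{-4 - 4 + 4}{6 - 4}\right) \left(42 + c\right) = \left(c + \frac{1}{2} \left(-4\right)\right) \left(42 + c\right) = \left(c - 2\right) \left(42 + c\right) = \left(-2 + c\right) \left(42 + c\right)$)
$\sqrt{Z{\left(69 \right)} + A} = \sqrt{\left(-84 + 69^{2} + 40 \cdot 69\right) - 41501} = \sqrt{\left(-84 + 4761 + 2760\right) - 41501} = \sqrt{7437 - 41501} = \sqrt{-34064} = 4 i \sqrt{2129}$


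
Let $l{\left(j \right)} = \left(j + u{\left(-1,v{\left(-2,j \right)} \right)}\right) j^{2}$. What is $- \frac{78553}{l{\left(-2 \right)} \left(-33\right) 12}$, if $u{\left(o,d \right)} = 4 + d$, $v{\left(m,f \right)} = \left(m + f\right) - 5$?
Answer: $- \frac{78553}{11088} \approx -7.0845$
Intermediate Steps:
$v{\left(m,f \right)} = -5 + f + m$ ($v{\left(m,f \right)} = \left(f + m\right) - 5 = -5 + f + m$)
$l{\left(j \right)} = j^{2} \left(-3 + 2 j\right)$ ($l{\left(j \right)} = \left(j + \left(4 - \left(7 - j\right)\right)\right) j^{2} = \left(j + \left(4 + \left(-7 + j\right)\right)\right) j^{2} = \left(j + \left(-3 + j\right)\right) j^{2} = \left(-3 + 2 j\right) j^{2} = j^{2} \left(-3 + 2 j\right)$)
$- \frac{78553}{l{\left(-2 \right)} \left(-33\right) 12} = - \frac{78553}{\left(-2\right)^{2} \left(-3 + 2 \left(-2\right)\right) \left(-33\right) 12} = - \frac{78553}{4 \left(-3 - 4\right) \left(-33\right) 12} = - \frac{78553}{4 \left(-7\right) \left(-33\right) 12} = - \frac{78553}{\left(-28\right) \left(-33\right) 12} = - \frac{78553}{924 \cdot 12} = - \frac{78553}{11088}$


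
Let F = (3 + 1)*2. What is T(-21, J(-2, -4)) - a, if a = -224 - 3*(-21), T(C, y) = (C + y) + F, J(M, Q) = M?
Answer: 146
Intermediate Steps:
F = 8 (F = 4*2 = 8)
T(C, y) = 8 + C + y (T(C, y) = (C + y) + 8 = 8 + C + y)
a = -161 (a = -224 - 1*(-63) = -224 + 63 = -161)
T(-21, J(-2, -4)) - a = (8 - 21 - 2) - 1*(-161) = -15 + 161 = 146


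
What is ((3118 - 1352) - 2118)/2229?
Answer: -352/2229 ≈ -0.15792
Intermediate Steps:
((3118 - 1352) - 2118)/2229 = (1766 - 2118)*(1/2229) = -352*1/2229 = -352/2229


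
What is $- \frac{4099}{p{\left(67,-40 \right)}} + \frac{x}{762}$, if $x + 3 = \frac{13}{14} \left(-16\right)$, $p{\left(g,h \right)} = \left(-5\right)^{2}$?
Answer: $- \frac{21867191}{133350} \approx -163.98$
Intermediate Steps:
$p{\left(g,h \right)} = 25$
$x = - \frac{125}{7}$ ($x = -3 + \frac{13}{14} \left(-16\right) = -3 - \frac{104}{7} = - \frac{125}{7} \approx -17.857$)
$- \frac{4099}{p{\left(67,-40 \right)}} + \frac{x}{762} = - \frac{4099}{25} - \frac{125}{7 \cdot 762} = \left(-4099\right) \frac{1}{25} - \frac{125}{5334} = - \frac{4099}{25} - \frac{125}{5334} = - \frac{21867191}{133350}$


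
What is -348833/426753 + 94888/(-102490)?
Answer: -38122816417/21868957485 ≈ -1.7432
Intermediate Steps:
-348833/426753 + 94888/(-102490) = -348833*1/426753 + 94888*(-1/102490) = -348833/426753 - 47444/51245 = -38122816417/21868957485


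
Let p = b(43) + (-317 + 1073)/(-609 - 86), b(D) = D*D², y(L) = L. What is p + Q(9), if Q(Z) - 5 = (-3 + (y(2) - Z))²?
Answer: 55329584/695 ≈ 79611.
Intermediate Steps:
b(D) = D³
Q(Z) = 5 + (-1 - Z)² (Q(Z) = 5 + (-3 + (2 - Z))² = 5 + (-1 - Z)²)
p = 55256609/695 (p = 43³ + (-317 + 1073)/(-609 - 86) = 79507 + 756/(-695) = 79507 + 756*(-1/695) = 79507 - 756/695 = 55256609/695 ≈ 79506.)
p + Q(9) = 55256609/695 + (5 + (1 + 9)²) = 55256609/695 + (5 + 10²) = 55256609/695 + (5 + 100) = 55256609/695 + 105 = 55329584/695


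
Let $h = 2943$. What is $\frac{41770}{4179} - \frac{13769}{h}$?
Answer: $\frac{21796153}{4099599} \approx 5.3167$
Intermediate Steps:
$\frac{41770}{4179} - \frac{13769}{h} = \frac{41770}{4179} - \frac{13769}{2943} = \frac{21796153}{4099599}$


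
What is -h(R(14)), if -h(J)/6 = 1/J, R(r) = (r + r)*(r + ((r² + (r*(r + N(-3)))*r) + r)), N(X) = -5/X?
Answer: 9/138376 ≈ 6.5040e-5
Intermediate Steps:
R(r) = 2*r*(r² + 2*r + r²*(5/3 + r)) (R(r) = (r + r)*(r + ((r² + (r*(r - 5/(-3)))*r) + r)) = (2*r)*(r + ((r² + (r*(r - 5*(-⅓)))*r) + r)) = (2*r)*(r + ((r² + (r*(r + 5/3))*r) + r)) = (2*r)*(r + ((r² + (r*(5/3 + r))*r) + r)) = (2*r)*(r + ((r² + r²*(5/3 + r)) + r)) = (2*r)*(r + (r + r² + r²*(5/3 + r))) = (2*r)*(r² + 2*r + r²*(5/3 + r)) = 2*r*(r² + 2*r + r²*(5/3 + r)))
h(J) = -6/J
-h(R(14)) = -(-6)/(14²*(4 + 2*14² + (16/3)*14)) = -(-6)/(196*(4 + 2*196 + 224/3)) = -(-6)/(196*(4 + 392 + 224/3)) = -(-6)/(196*(1412/3)) = -(-6)/276752/3 = -(-6)*3/276752 = -1*(-9/138376) = 9/138376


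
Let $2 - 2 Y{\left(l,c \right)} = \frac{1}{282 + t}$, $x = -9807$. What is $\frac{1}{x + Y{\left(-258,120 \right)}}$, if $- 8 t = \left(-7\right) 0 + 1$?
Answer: $- \frac{2255}{22112534} \approx -0.00010198$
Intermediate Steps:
$t = - \frac{1}{8}$ ($t = - \frac{\left(-7\right) 0 + 1}{8} = - \frac{0 + 1}{8} = \left(- \frac{1}{8}\right) 1 = - \frac{1}{8} \approx -0.125$)
$Y{\left(l,c \right)} = \frac{2251}{2255}$ ($Y{\left(l,c \right)} = 1 - \frac{1}{2 \left(282 - \frac{1}{8}\right)} = 1 - \frac{1}{2 \cdot \frac{2255}{8}} = 1 - \frac{4}{2255} = \frac{2251}{2255}$)
$\frac{1}{x + Y{\left(-258,120 \right)}} = \frac{1}{-9807 + \frac{2251}{2255}} = \frac{1}{- \frac{22112534}{2255}} = - \frac{2255}{22112534}$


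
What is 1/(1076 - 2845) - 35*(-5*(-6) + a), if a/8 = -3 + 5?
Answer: -2848091/1769 ≈ -1610.0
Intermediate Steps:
a = 16 (a = 8*(-3 + 5) = 8*2 = 16)
1/(1076 - 2845) - 35*(-5*(-6) + a) = 1/(1076 - 2845) - 35*(-5*(-6) + 16) = 1/(-1769) - 35*(30 + 16) = -1/1769 - 35*46 = -1/1769 - 1*1610 = -1/1769 - 1610 = -2848091/1769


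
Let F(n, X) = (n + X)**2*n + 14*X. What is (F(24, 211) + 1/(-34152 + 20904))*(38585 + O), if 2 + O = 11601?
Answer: 12265829552327/184 ≈ 6.6662e+10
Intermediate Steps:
O = 11599 (O = -2 + 11601 = 11599)
F(n, X) = 14*X + n*(X + n)**2 (F(n, X) = (X + n)**2*n + 14*X = n*(X + n)**2 + 14*X = 14*X + n*(X + n)**2)
(F(24, 211) + 1/(-34152 + 20904))*(38585 + O) = ((14*211 + 24*(211 + 24)**2) + 1/(-34152 + 20904))*(38585 + 11599) = ((2954 + 24*235**2) + 1/(-13248))*50184 = ((2954 + 24*55225) - 1/13248)*50184 = ((2954 + 1325400) - 1/13248)*50184 = (1328354 - 1/13248)*50184 = (17598033791/13248)*50184 = 12265829552327/184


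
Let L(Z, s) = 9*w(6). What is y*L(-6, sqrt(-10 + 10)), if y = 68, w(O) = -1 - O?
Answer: -4284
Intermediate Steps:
L(Z, s) = -63 (L(Z, s) = 9*(-1 - 1*6) = 9*(-1 - 6) = 9*(-7) = -63)
y*L(-6, sqrt(-10 + 10)) = 68*(-63) = -4284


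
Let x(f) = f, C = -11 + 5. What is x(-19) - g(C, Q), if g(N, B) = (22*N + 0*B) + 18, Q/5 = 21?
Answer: 95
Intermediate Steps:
C = -6
Q = 105 (Q = 5*21 = 105)
g(N, B) = 18 + 22*N (g(N, B) = (22*N + 0) + 18 = 22*N + 18 = 18 + 22*N)
x(-19) - g(C, Q) = -19 - (18 + 22*(-6)) = -19 - (18 - 132) = -19 - 1*(-114) = -19 + 114 = 95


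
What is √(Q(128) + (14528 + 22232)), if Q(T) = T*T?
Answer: 2*√13286 ≈ 230.53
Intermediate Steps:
Q(T) = T²
√(Q(128) + (14528 + 22232)) = √(128² + (14528 + 22232)) = √(16384 + 36760) = √53144 = 2*√13286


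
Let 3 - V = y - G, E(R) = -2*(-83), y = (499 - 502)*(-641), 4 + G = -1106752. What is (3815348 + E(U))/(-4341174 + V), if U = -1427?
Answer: -1907757/2724925 ≈ -0.70011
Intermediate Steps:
G = -1106756 (G = -4 - 1106752 = -1106756)
y = 1923 (y = -3*(-641) = 1923)
E(R) = 166
V = -1108676 (V = 3 - (1923 - 1*(-1106756)) = 3 - (1923 + 1106756) = 3 - 1*1108679 = 3 - 1108679 = -1108676)
(3815348 + E(U))/(-4341174 + V) = (3815348 + 166)/(-4341174 - 1108676) = 3815514/(-5449850) = 3815514*(-1/5449850) = -1907757/2724925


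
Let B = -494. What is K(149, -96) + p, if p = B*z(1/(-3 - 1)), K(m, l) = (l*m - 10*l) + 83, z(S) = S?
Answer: -26275/2 ≈ -13138.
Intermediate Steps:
K(m, l) = 83 - 10*l + l*m (K(m, l) = (-10*l + l*m) + 83 = 83 - 10*l + l*m)
p = 247/2 (p = -494/(-3 - 1) = -494/(-4) = -494*(-1/4) = 247/2 ≈ 123.50)
K(149, -96) + p = (83 - 10*(-96) - 96*149) + 247/2 = (83 + 960 - 14304) + 247/2 = -13261 + 247/2 = -26275/2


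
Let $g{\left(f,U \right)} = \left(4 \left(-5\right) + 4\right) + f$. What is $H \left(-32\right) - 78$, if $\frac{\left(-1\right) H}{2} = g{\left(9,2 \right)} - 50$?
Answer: $-3726$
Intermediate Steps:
$g{\left(f,U \right)} = -16 + f$ ($g{\left(f,U \right)} = \left(-20 + 4\right) + f = -16 + f$)
$H = 114$ ($H = - 2 \left(\left(-16 + 9\right) - 50\right) = - 2 \left(-7 - 50\right) = \left(-2\right) \left(-57\right) = 114$)
$H \left(-32\right) - 78 = 114 \left(-32\right) - 78 = -3648 - 78 = -3726$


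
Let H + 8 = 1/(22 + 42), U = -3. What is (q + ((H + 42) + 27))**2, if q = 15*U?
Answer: 1050625/4096 ≈ 256.50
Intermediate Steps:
H = -511/64 (H = -8 + 1/(22 + 42) = -8 + 1/64 = -511/64 ≈ -7.9844)
q = -45 (q = 15*(-3) = -45)
(q + ((H + 42) + 27))**2 = (-45 + ((-511/64 + 42) + 27))**2 = (-45 + (2177/64 + 27))**2 = (-45 + 3905/64)**2 = (1025/64)**2 = 1050625/4096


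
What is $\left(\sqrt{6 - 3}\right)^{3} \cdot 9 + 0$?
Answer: $27 \sqrt{3} \approx 46.765$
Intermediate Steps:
$\left(\sqrt{6 - 3}\right)^{3} \cdot 9 + 0 = \left(\sqrt{3}\right)^{3} \cdot 9 + 0 = 3 \sqrt{3} \cdot 9 + 0 = 27 \sqrt{3} + 0 = 27 \sqrt{3}$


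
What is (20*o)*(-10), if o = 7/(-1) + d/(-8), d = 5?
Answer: 1525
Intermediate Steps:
o = -61/8 (o = 7/(-1) + 5/(-8) = 7*(-1) + 5*(-1/8) = -7 - 5/8 = -61/8 ≈ -7.6250)
(20*o)*(-10) = (20*(-61/8))*(-10) = -305/2*(-10) = 1525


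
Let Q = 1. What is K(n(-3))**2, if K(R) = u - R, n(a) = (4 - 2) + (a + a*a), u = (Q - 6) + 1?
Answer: 144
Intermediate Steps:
u = -4 (u = (1 - 6) + 1 = -5 + 1 = -4)
n(a) = 2 + a + a**2 (n(a) = 2 + (a + a**2) = 2 + a + a**2)
K(R) = -4 - R
K(n(-3))**2 = (-4 - (2 - 3 + (-3)**2))**2 = (-4 - (2 - 3 + 9))**2 = (-4 - 1*8)**2 = (-4 - 8)**2 = (-12)**2 = 144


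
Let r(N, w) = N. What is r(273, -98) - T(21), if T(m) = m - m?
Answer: 273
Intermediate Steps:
T(m) = 0
r(273, -98) - T(21) = 273 - 1*0 = 273 + 0 = 273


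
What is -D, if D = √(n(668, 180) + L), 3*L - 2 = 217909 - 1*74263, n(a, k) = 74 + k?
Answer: -√433230/3 ≈ -219.40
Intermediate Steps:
L = 143648/3 (L = ⅔ + (217909 - 1*74263)/3 = ⅔ + (217909 - 74263)/3 = ⅔ + (⅓)*143646 = ⅔ + 47882 = 143648/3 ≈ 47883.)
D = √433230/3 (D = √((74 + 180) + 143648/3) = √(254 + 143648/3) = √(144410/3) = √433230/3 ≈ 219.40)
-D = -√433230/3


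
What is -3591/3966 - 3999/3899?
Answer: -9953781/5154478 ≈ -1.9311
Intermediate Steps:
-3591/3966 - 3999/3899 = -3591*1/3966 - 3999*1/3899 = -1197/1322 - 3999/3899 = -9953781/5154478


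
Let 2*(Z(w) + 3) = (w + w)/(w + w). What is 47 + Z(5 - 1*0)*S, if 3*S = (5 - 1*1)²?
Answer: 101/3 ≈ 33.667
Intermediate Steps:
S = 16/3 (S = (5 - 1*1)²/3 = (5 - 1)²/3 = (⅓)*4² = (⅓)*16 = 16/3 ≈ 5.3333)
Z(w) = -5/2 (Z(w) = -3 + ((w + w)/(w + w))/2 = -3 + ((2*w)/((2*w)))/2 = -3 + ((2*w)*(1/(2*w)))/2 = -3 + (½)*1 = -3 + ½ = -5/2)
47 + Z(5 - 1*0)*S = 47 - 5/2*16/3 = 47 - 40/3 = 101/3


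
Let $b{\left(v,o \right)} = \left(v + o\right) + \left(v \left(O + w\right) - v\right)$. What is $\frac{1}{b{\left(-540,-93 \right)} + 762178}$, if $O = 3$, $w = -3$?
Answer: $\frac{1}{762085} \approx 1.3122 \cdot 10^{-6}$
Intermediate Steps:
$b{\left(v,o \right)} = o$ ($b{\left(v,o \right)} = \left(v + o\right) - \left(v - v \left(3 - 3\right)\right) = \left(o + v\right) - \left(v - v 0\right) = \left(o + v\right) + \left(0 - v\right) = \left(o + v\right) - v = o$)
$\frac{1}{b{\left(-540,-93 \right)} + 762178} = \frac{1}{-93 + 762178} = \frac{1}{762085}$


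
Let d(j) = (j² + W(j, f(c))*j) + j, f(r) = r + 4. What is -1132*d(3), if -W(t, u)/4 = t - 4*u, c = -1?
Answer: -135840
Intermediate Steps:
f(r) = 4 + r
W(t, u) = -4*t + 16*u (W(t, u) = -4*(t - 4*u) = -4*t + 16*u)
d(j) = j + j² + j*(48 - 4*j) (d(j) = (j² + (-4*j + 16*(4 - 1))*j) + j = (j² + (-4*j + 16*3)*j) + j = (j² + (-4*j + 48)*j) + j = (j² + (48 - 4*j)*j) + j = (j² + j*(48 - 4*j)) + j = j + j² + j*(48 - 4*j))
-1132*d(3) = -3396*(49 - 3*3) = -3396*(49 - 9) = -3396*40 = -1132*120 = -135840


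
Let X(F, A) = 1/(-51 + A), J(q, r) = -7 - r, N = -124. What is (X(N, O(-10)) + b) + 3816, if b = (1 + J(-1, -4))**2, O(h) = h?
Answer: 233019/61 ≈ 3820.0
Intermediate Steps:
b = 4 (b = (1 + (-7 - 1*(-4)))**2 = (1 + (-7 + 4))**2 = (1 - 3)**2 = (-2)**2 = 4)
(X(N, O(-10)) + b) + 3816 = (1/(-51 - 10) + 4) + 3816 = (1/(-61) + 4) + 3816 = (-1/61 + 4) + 3816 = 243/61 + 3816 = 233019/61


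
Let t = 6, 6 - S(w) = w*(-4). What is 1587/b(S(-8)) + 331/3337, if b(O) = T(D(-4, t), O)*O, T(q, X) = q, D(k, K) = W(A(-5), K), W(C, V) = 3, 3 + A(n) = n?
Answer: -1756667/86762 ≈ -20.247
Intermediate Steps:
S(w) = 6 + 4*w (S(w) = 6 - w*(-4) = 6 - (-4)*w = 6 + 4*w)
A(n) = -3 + n
D(k, K) = 3
b(O) = 3*O
1587/b(S(-8)) + 331/3337 = 1587/((3*(6 + 4*(-8)))) + 331/3337 = 1587/((3*(6 - 32))) + 331*(1/3337) = 1587/((3*(-26))) + 331/3337 = 1587/(-78) + 331/3337 = 1587*(-1/78) + 331/3337 = -529/26 + 331/3337 = -1756667/86762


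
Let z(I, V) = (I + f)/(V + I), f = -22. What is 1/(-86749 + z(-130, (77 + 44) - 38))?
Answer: -47/4077051 ≈ -1.1528e-5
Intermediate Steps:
z(I, V) = (-22 + I)/(I + V) (z(I, V) = (I - 22)/(V + I) = (-22 + I)/(I + V))
1/(-86749 + z(-130, (77 + 44) - 38)) = 1/(-86749 + (-22 - 130)/(-130 + ((77 + 44) - 38))) = 1/(-86749 - 152/(-130 + (121 - 38))) = 1/(-86749 - 152/(-130 + 83)) = 1/(-86749 - 152/(-47)) = 1/(-86749 - 1/47*(-152)) = 1/(-86749 + 152/47) = 1/(-4077051/47) = -47/4077051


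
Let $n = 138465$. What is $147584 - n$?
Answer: $9119$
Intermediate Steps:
$147584 - n = 147584 - 138465 = 9119$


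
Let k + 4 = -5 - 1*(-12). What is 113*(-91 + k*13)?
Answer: -5876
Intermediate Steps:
k = 3 (k = -4 + (-5 - 1*(-12)) = -4 + (-5 + 12) = -4 + 7 = 3)
113*(-91 + k*13) = 113*(-91 + 3*13) = 113*(-91 + 39) = 113*(-52) = -5876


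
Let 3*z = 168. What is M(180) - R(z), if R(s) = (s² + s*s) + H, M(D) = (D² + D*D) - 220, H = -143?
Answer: 58451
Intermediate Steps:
z = 56 (z = (⅓)*168 = 56)
M(D) = -220 + 2*D² (M(D) = (D² + D²) - 220 = 2*D² - 220 = -220 + 2*D²)
R(s) = -143 + 2*s² (R(s) = (s² + s*s) - 143 = (s² + s²) - 143 = 2*s² - 143 = -143 + 2*s²)
M(180) - R(z) = (-220 + 2*180²) - (-143 + 2*56²) = (-220 + 2*32400) - (-143 + 2*3136) = (-220 + 64800) - (-143 + 6272) = 64580 - 1*6129 = 64580 - 6129 = 58451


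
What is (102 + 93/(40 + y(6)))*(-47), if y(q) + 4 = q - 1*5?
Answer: -181749/37 ≈ -4912.1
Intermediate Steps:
y(q) = -9 + q (y(q) = -4 + (q - 1*5) = -4 + (q - 5) = -4 + (-5 + q) = -9 + q)
(102 + 93/(40 + y(6)))*(-47) = (102 + 93/(40 + (-9 + 6)))*(-47) = (102 + 93/(40 - 3))*(-47) = (102 + 93/37)*(-47) = (3867/37)*(-47) = -181749/37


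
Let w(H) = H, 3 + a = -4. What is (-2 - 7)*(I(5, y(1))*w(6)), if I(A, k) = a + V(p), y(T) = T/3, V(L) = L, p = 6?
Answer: 54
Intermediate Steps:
a = -7 (a = -3 - 4 = -7)
y(T) = T/3 (y(T) = T*(⅓) = T/3)
I(A, k) = -1 (I(A, k) = -7 + 6 = -1)
(-2 - 7)*(I(5, y(1))*w(6)) = (-2 - 7)*(-1*6) = -9*(-6) = 54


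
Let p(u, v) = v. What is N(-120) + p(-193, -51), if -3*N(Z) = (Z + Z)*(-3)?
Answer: -291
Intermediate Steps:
N(Z) = 2*Z (N(Z) = -(Z + Z)*(-3)/3 = -2*Z*(-3)/3 = -(-2)*Z = 2*Z)
N(-120) + p(-193, -51) = 2*(-120) - 51 = -240 - 51 = -291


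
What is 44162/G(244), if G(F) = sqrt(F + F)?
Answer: 22081*sqrt(122)/122 ≈ 1999.1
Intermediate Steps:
G(F) = sqrt(2)*sqrt(F) (G(F) = sqrt(2*F) = sqrt(2)*sqrt(F))
44162/G(244) = 44162/((sqrt(2)*sqrt(244))) = 44162/((sqrt(2)*(2*sqrt(61)))) = 44162/((2*sqrt(122))) = 44162*(sqrt(122)/244) = 22081*sqrt(122)/122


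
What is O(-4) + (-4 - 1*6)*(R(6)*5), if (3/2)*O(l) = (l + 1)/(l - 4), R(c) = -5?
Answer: 1001/4 ≈ 250.25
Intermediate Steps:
O(l) = 2*(1 + l)/(3*(-4 + l)) (O(l) = 2*((l + 1)/(l - 4))/3 = 2*((1 + l)/(-4 + l))/3 = 2*(1 + l)/(3*(-4 + l)))
O(-4) + (-4 - 1*6)*(R(6)*5) = 2*(1 - 4)/(3*(-4 - 4)) + (-4 - 1*6)*(-5*5) = (⅔)*(-3)/(-8) + (-4 - 6)*(-25) = (⅔)*(-⅛)*(-3) - 10*(-25) = ¼ + 250 = 1001/4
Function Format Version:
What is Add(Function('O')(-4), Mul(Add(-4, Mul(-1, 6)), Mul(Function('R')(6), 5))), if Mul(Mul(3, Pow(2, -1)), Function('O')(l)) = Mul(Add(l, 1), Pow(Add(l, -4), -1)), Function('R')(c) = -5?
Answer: Rational(1001, 4) ≈ 250.25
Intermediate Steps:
Function('O')(l) = Mul(Rational(2, 3), Pow(Add(-4, l), -1), Add(1, l)) (Function('O')(l) = Mul(Rational(2, 3), Mul(Add(l, 1), Pow(Add(l, -4), -1))) = Mul(Rational(2, 3), Mul(Add(1, l), Pow(Add(-4, l), -1))) = Mul(Rational(2, 3), Mul(Pow(Add(-4, l), -1), Add(1, l))) = Mul(Rational(2, 3), Pow(Add(-4, l), -1), Add(1, l)))
Add(Function('O')(-4), Mul(Add(-4, Mul(-1, 6)), Mul(Function('R')(6), 5))) = Add(Mul(Rational(2, 3), Pow(Add(-4, -4), -1), Add(1, -4)), Mul(Add(-4, Mul(-1, 6)), Mul(-5, 5))) = Add(Mul(Rational(2, 3), Pow(-8, -1), -3), Mul(Add(-4, -6), -25)) = Add(Mul(Rational(2, 3), Rational(-1, 8), -3), Mul(-10, -25)) = Add(Rational(1, 4), 250) = Rational(1001, 4)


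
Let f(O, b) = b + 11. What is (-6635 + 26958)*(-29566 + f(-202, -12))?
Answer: -600890141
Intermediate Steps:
f(O, b) = 11 + b
(-6635 + 26958)*(-29566 + f(-202, -12)) = (-6635 + 26958)*(-29566 + (11 - 12)) = 20323*(-29566 - 1) = 20323*(-29567) = -600890141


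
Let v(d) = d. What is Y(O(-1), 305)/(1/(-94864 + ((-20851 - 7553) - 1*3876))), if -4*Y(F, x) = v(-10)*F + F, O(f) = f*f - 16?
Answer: 4291110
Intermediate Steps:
O(f) = -16 + f² (O(f) = f² - 16 = -16 + f²)
Y(F, x) = 9*F/4 (Y(F, x) = -(-10*F + F)/4 = -(-9)*F/4 = 9*F/4)
Y(O(-1), 305)/(1/(-94864 + ((-20851 - 7553) - 1*3876))) = (9*(-16 + (-1)²)/4)/(1/(-94864 + ((-20851 - 7553) - 1*3876))) = (9*(-16 + 1)/4)/(1/(-94864 + (-28404 - 3876))) = ((9/4)*(-15))/(1/(-94864 - 32280)) = -135/(4*(1/(-127144))) = -135/(4*(-1/127144)) = -135/4*(-127144) = 4291110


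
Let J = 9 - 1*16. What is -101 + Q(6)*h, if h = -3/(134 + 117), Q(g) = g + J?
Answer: -25348/251 ≈ -100.99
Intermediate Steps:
J = -7 (J = 9 - 16 = -7)
Q(g) = -7 + g (Q(g) = g - 7 = -7 + g)
h = -3/251 ≈ -0.011952
-101 + Q(6)*h = -101 + (-7 + 6)*(-3/251) = -101 - 1*(-3/251) = -101 + 3/251 = -25348/251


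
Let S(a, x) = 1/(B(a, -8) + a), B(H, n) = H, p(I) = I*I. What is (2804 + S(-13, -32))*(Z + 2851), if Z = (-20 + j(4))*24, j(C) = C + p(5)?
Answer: 223593501/26 ≈ 8.5997e+6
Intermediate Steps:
p(I) = I²
j(C) = 25 + C (j(C) = C + 5² = C + 25 = 25 + C)
Z = 216 (Z = (-20 + (25 + 4))*24 = (-20 + 29)*24 = 9*24 = 216)
S(a, x) = 1/(2*a) (S(a, x) = 1/(a + a) = 1/(2*a))
(2804 + S(-13, -32))*(Z + 2851) = (2804 + (½)/(-13))*(216 + 2851) = (2804 + (½)*(-1/13))*3067 = (2804 - 1/26)*3067 = (72903/26)*3067 = 223593501/26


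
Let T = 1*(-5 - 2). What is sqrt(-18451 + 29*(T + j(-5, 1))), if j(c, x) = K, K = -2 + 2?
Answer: I*sqrt(18654) ≈ 136.58*I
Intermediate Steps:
K = 0
j(c, x) = 0
T = -7 (T = 1*(-7) = -7)
sqrt(-18451 + 29*(T + j(-5, 1))) = sqrt(-18451 + 29*(-7 + 0)) = sqrt(-18451 + 29*(-7)) = sqrt(-18451 - 203) = sqrt(-18654) = I*sqrt(18654)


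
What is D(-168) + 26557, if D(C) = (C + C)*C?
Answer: 83005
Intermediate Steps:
D(C) = 2*C² (D(C) = (2*C)*C = 2*C²)
D(-168) + 26557 = 2*(-168)² + 26557 = 2*28224 + 26557 = 56448 + 26557 = 83005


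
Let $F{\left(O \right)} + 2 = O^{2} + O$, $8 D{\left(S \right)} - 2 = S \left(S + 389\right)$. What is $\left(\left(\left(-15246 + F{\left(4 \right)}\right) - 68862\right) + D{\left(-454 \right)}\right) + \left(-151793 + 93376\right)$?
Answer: $-138818$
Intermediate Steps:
$D{\left(S \right)} = \frac{1}{4} + \frac{S \left(389 + S\right)}{8}$ ($D{\left(S \right)} = \frac{1}{4} + \frac{S \left(S + 389\right)}{8} = \frac{1}{4} + \frac{S \left(389 + S\right)}{8}$)
$F{\left(O \right)} = -2 + O + O^{2}$ ($F{\left(O \right)} = -2 + \left(O^{2} + O\right) = -2 + \left(O + O^{2}\right) = -2 + O + O^{2}$)
$\left(\left(\left(-15246 + F{\left(4 \right)}\right) - 68862\right) + D{\left(-454 \right)}\right) + \left(-151793 + 93376\right) = \left(\left(\left(-15246 + \left(-2 + 4 + 4^{2}\right)\right) - 68862\right) + \left(\frac{1}{4} + \frac{\left(-454\right)^{2}}{8} + \frac{389}{8} \left(-454\right)\right)\right) + \left(-151793 + 93376\right) = \left(\left(\left(-15246 + \left(-2 + 4 + 16\right)\right) - 68862\right) + \left(\frac{1}{4} + \frac{1}{8} \cdot 206116 - \frac{88303}{4}\right)\right) - 58417 = \left(\left(\left(-15246 + 18\right) - 68862\right) + \left(\frac{1}{4} + \frac{51529}{2} - \frac{88303}{4}\right)\right) - 58417 = \left(\left(-15228 - 68862\right) + 3689\right) - 58417 = \left(-84090 + 3689\right) - 58417 = -80401 - 58417 = -138818$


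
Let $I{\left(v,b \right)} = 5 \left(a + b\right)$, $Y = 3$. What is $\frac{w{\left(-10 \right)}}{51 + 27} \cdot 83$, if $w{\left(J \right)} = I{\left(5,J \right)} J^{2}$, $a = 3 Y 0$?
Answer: $- \frac{207500}{39} \approx -5320.5$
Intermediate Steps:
$a = 0$ ($a = 3 \cdot 3 \cdot 0 = 9 \cdot 0 = 0$)
$I{\left(v,b \right)} = 5 b$ ($I{\left(v,b \right)} = 5 \left(0 + b\right) = 5 b$)
$w{\left(J \right)} = 5 J^{3}$ ($w{\left(J \right)} = 5 J J^{2} = 5 J^{3}$)
$\frac{w{\left(-10 \right)}}{51 + 27} \cdot 83 = \frac{5 \left(-10\right)^{3}}{51 + 27} \cdot 83 = \frac{5 \left(-1000\right)}{78} \cdot 83 = \frac{1}{78} \left(-5000\right) 83 = \left(- \frac{2500}{39}\right) 83 = - \frac{207500}{39}$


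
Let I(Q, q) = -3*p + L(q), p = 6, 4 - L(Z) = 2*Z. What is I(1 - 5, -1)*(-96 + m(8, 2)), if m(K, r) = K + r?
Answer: 1032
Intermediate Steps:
L(Z) = 4 - 2*Z
I(Q, q) = -14 - 2*q (I(Q, q) = -3*6 + (4 - 2*q) = -18 + (4 - 2*q) = -14 - 2*q)
I(1 - 5, -1)*(-96 + m(8, 2)) = (-14 - 2*(-1))*(-96 + (8 + 2)) = (-14 + 2)*(-96 + 10) = -12*(-86) = 1032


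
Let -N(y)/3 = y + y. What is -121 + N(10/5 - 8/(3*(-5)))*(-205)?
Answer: 2995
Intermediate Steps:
N(y) = -6*y (N(y) = -3*(y + y) = -6*y)
-121 + N(10/5 - 8/(3*(-5)))*(-205) = -121 - 6*(10/5 - 8/(3*(-5)))*(-205) = -121 - 6*(10*(⅕) - 8/(-15))*(-205) = -121 - 6*(2 - 8*(-1/15))*(-205) = -121 - 6*(2 + 8/15)*(-205) = -121 - 6*38/15*(-205) = -121 - 76/5*(-205) = -121 + 3116 = 2995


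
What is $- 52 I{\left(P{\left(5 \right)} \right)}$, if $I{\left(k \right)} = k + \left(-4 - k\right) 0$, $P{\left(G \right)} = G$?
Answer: $-260$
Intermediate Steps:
$I{\left(k \right)} = k$ ($I{\left(k \right)} = k + 0 = k$)
$- 52 I{\left(P{\left(5 \right)} \right)} = \left(-52\right) 5 = -260$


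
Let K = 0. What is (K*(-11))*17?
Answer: 0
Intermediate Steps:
(K*(-11))*17 = (0*(-11))*17 = 0*17 = 0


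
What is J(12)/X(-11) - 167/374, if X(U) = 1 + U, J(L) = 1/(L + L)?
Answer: -20227/44880 ≈ -0.45069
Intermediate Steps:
J(L) = 1/(2*L)
J(12)/X(-11) - 167/374 = ((1/2)/12)/(1 - 11) - 167/374 = ((1/2)*(1/12))/(-10) - 167*1/374 = (1/24)*(-1/10) - 167/374 = -1/240 - 167/374 = -20227/44880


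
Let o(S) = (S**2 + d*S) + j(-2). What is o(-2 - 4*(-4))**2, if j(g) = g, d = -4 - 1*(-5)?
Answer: 43264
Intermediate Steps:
d = 1 (d = -4 + 5 = 1)
o(S) = -2 + S + S**2 (o(S) = (S**2 + 1*S) - 2 = (S**2 + S) - 2 = (S + S**2) - 2 = -2 + S + S**2)
o(-2 - 4*(-4))**2 = (-2 + (-2 - 4*(-4)) + (-2 - 4*(-4))**2)**2 = (-2 + (-2 + 16) + (-2 + 16)**2)**2 = (-2 + 14 + 14**2)**2 = (-2 + 14 + 196)**2 = 208**2 = 43264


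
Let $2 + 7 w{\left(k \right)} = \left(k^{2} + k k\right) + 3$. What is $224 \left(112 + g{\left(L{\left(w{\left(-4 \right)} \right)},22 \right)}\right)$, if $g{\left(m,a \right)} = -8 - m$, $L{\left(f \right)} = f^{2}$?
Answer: $\frac{128224}{7} \approx 18318.0$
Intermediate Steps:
$w{\left(k \right)} = \frac{1}{7} + \frac{2 k^{2}}{7}$ ($w{\left(k \right)} = - \frac{2}{7} + \frac{\left(k^{2} + k k\right) + 3}{7} = - \frac{2}{7} + \frac{\left(k^{2} + k^{2}\right) + 3}{7} = - \frac{2}{7} + \frac{2 k^{2} + 3}{7} = - \frac{2}{7} + \frac{3 + 2 k^{2}}{7} = - \frac{2}{7} + \left(\frac{3}{7} + \frac{2 k^{2}}{7}\right) = \frac{1}{7} + \frac{2 k^{2}}{7}$)
$224 \left(112 + g{\left(L{\left(w{\left(-4 \right)} \right)},22 \right)}\right) = 224 \left(112 - \left(8 + \left(\frac{1}{7} + \frac{2 \left(-4\right)^{2}}{7}\right)^{2}\right)\right) = 224 \left(112 - \left(8 + \left(\frac{1}{7} + \frac{2}{7} \cdot 16\right)^{2}\right)\right) = 224 \left(112 - \left(8 + \left(\frac{1}{7} + \frac{32}{7}\right)^{2}\right)\right) = 224 \left(112 - \frac{1481}{49}\right) = 224 \cdot \frac{4007}{49} = \frac{128224}{7}$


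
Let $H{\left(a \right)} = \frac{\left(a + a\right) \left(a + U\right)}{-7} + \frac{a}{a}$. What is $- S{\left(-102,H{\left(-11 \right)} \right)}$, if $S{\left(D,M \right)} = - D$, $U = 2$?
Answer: $-102$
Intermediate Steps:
$H{\left(a \right)} = 1 - \frac{2 a \left(2 + a\right)}{7}$ ($H{\left(a \right)} = \frac{\left(a + a\right) \left(a + 2\right)}{-7} + \frac{a}{a} = 2 a \left(2 + a\right) \left(- \frac{1}{7}\right) + 1 = - \frac{2 a \left(2 + a\right)}{7} + 1 = 1 - \frac{2 a \left(2 + a\right)}{7}$)
$- S{\left(-102,H{\left(-11 \right)} \right)} = - \left(-1\right) \left(-102\right) = \left(-1\right) 102 = -102$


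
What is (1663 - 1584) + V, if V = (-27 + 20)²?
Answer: 128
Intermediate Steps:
V = 49 (V = (-7)² = 49)
(1663 - 1584) + V = (1663 - 1584) + 49 = 79 + 49 = 128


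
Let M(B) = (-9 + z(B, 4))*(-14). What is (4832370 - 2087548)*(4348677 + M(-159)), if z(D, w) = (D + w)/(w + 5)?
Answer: 107436167596334/9 ≈ 1.1937e+13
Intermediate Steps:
z(D, w) = (D + w)/(5 + w)
M(B) = 1078/9 - 14*B/9 (M(B) = (-9 + (B + 4)/(5 + 4))*(-14) = (-9 + (4 + B)/9)*(-14) = (-9 + (4/9 + B/9))*(-14) = (-77/9 + B/9)*(-14) = 1078/9 - 14*B/9)
(4832370 - 2087548)*(4348677 + M(-159)) = (4832370 - 2087548)*(4348677 + (1078/9 - 14/9*(-159))) = 2744822*(4348677 + (1078/9 + 742/3)) = 2744822*(4348677 + 3304/9) = 2744822*(39141397/9) = 107436167596334/9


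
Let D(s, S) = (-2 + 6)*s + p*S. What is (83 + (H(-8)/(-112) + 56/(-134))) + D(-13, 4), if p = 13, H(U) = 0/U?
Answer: 5533/67 ≈ 82.582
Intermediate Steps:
H(U) = 0
D(s, S) = 4*s + 13*S (D(s, S) = (-2 + 6)*s + 13*S = 4*s + 13*S)
(83 + (H(-8)/(-112) + 56/(-134))) + D(-13, 4) = (83 + (0/(-112) + 56/(-134))) + (4*(-13) + 13*4) = (83 + (0*(-1/112) + 56*(-1/134))) + (-52 + 52) = (83 + (0 - 28/67)) + 0 = (83 - 28/67) + 0 = 5533/67 + 0 = 5533/67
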